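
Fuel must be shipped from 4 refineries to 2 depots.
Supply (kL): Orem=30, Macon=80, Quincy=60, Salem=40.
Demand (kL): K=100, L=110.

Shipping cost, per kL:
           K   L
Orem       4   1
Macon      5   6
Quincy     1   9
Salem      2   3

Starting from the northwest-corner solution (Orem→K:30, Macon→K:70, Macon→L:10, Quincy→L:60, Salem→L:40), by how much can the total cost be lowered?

540

Current plan cost = 30·4 + 70·5 + 10·6 + 60·9 + 40·3 = 1190.
Optimal plan:
  Orem->L: 30 × 1 = 30
  Macon->K: 40 × 5 = 200
  Macon->L: 40 × 6 = 240
  Quincy->K: 60 × 1 = 60
  Salem->L: 40 × 3 = 120
Optimal cost = 650.
Saving = 1190 − 650 = 540.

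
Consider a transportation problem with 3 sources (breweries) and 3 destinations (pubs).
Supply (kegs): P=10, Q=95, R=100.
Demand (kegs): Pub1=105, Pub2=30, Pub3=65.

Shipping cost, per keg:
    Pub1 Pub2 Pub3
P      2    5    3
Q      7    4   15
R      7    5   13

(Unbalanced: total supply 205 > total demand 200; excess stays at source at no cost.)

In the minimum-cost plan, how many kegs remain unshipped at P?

Minimum-cost shipments:
  P→Pub3: 10 × 3 = 30
  Q→Pub1: 65 × 7 = 455
  Q→Pub2: 30 × 4 = 120
  R→Pub1: 40 × 7 = 280
  R→Pub3: 55 × 13 = 715
Total cost = 1600.
P ships 10 of its 10, leaving 0.

0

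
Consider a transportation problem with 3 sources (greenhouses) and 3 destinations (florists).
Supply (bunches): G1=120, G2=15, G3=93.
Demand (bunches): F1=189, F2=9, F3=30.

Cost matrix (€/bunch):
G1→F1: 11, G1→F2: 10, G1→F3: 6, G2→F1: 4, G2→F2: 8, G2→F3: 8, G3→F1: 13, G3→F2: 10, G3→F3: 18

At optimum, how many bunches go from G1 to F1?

Solving gives:
  G1→F1: 90 × €11 = €990
  G1→F3: 30 × €6 = €180
  G2→F1: 15 × €4 = €60
  G3→F1: 84 × €13 = €1092
  G3→F2: 9 × €10 = €90
Total cost = €2412.
So G1→F1 carries 90 bunches.

90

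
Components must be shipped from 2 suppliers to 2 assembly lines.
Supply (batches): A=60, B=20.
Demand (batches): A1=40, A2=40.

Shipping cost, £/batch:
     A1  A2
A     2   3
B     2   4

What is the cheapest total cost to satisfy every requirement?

200

A cheapest plan:
  A→A1: 20 × £2 = £40
  A→A2: 40 × £3 = £120
  B→A1: 20 × £2 = £40
Total = 40 + 120 + 40 = £200.
(Supply check: A ships 60; B ships 20.)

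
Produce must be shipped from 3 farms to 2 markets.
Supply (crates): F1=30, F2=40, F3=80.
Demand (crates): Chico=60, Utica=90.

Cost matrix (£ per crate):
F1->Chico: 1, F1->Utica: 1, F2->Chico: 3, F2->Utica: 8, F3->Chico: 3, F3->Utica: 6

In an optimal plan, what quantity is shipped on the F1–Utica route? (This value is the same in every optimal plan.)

30

Solving gives:
  F1→Utica: 30 × £1 = £30
  F2→Chico: 40 × £3 = £120
  F3→Chico: 20 × £3 = £60
  F3→Utica: 60 × £6 = £360
Total cost = £570.
So F1→Utica carries 30 crates.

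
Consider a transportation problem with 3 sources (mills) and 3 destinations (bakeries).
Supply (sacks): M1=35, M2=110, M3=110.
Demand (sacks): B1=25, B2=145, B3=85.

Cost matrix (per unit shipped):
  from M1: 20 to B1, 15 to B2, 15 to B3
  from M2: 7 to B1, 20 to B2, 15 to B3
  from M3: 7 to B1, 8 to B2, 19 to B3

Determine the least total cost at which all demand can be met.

2855

One minimum-cost allocation:
  M1→B2: 35 sacks
  M2→B1: 25 sacks
  M2→B3: 85 sacks
  M3→B2: 110 sacks
Total cost = 2855.
(Supply check: M1 ships 35; M2 ships 110; M3 ships 110.)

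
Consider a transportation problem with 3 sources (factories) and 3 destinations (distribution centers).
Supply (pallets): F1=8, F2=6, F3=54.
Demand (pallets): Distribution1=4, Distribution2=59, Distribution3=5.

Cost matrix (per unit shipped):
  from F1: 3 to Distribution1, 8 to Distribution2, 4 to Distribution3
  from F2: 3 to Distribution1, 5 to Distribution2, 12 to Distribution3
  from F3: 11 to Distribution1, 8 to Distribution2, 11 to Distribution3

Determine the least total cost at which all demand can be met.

489

A cheapest plan:
  F1–Distribution1: 3 × 3 = 9
  F1–Distribution3: 5 × 4 = 20
  F2–Distribution1: 1 × 3 = 3
  F2–Distribution2: 5 × 5 = 25
  F3–Distribution2: 54 × 8 = 432
Total = 9 + 20 + 3 + 25 + 432 = 489.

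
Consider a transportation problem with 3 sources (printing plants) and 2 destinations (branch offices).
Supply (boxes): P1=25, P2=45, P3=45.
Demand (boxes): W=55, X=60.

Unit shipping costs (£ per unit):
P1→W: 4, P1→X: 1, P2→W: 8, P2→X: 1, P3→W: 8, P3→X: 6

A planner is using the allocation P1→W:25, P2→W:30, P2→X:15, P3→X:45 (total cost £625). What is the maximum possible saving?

165

Current plan cost = 25·4 + 30·8 + 15·1 + 45·6 = £625.
Optimal plan:
  P1 to W: 10 boxes
  P1 to X: 15 boxes
  P2 to X: 45 boxes
  P3 to W: 45 boxes
Optimal cost = £460.
Saving = 625 − 460 = £165.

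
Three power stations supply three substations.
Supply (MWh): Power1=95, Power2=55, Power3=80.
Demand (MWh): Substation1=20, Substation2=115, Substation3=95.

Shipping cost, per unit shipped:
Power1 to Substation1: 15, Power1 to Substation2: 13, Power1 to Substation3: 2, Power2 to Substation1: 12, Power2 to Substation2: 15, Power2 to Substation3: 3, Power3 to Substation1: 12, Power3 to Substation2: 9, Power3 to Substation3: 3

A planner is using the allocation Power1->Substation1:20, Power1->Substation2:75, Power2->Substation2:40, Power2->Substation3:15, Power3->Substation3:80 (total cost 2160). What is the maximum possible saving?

Current plan cost = 20·15 + 75·13 + 40·15 + 15·3 + 80·3 = 2160.
Optimal plan:
  Power1->Substation2: 35 × 13 = 455
  Power1->Substation3: 60 × 2 = 120
  Power2->Substation1: 20 × 12 = 240
  Power2->Substation3: 35 × 3 = 105
  Power3->Substation2: 80 × 9 = 720
Optimal cost = 1640.
Saving = 2160 − 1640 = 520.

520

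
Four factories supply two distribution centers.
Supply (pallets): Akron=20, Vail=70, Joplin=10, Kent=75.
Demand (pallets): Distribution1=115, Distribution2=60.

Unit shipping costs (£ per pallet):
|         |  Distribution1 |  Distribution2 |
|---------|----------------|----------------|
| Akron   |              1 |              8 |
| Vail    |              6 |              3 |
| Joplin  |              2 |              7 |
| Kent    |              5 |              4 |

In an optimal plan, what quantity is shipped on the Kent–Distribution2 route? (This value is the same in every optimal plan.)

0

Solving gives:
  Akron->Distribution1: 20 × £1 = £20
  Vail->Distribution1: 10 × £6 = £60
  Vail->Distribution2: 60 × £3 = £180
  Joplin->Distribution1: 10 × £2 = £20
  Kent->Distribution1: 75 × £5 = £375
Total cost = £655.
The route Kent→Distribution2 is not used.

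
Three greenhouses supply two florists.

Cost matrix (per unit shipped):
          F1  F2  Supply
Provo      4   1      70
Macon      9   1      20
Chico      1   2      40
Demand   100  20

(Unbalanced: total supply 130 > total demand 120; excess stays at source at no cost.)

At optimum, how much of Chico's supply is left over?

Minimum-cost shipments:
  Provo to F1: 60 bunches
  Provo to F2: 10 bunches
  Macon to F2: 10 bunches
  Chico to F1: 40 bunches
Total cost = 300.
Chico ships 40 of its 40, leaving 0.

0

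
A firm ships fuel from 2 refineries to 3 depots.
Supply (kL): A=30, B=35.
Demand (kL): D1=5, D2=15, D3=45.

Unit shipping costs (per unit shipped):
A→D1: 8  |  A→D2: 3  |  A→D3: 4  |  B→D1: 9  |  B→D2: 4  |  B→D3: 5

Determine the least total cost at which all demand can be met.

300

A cheapest plan:
  A to D1: 5 kL
  A to D2: 15 kL
  A to D3: 10 kL
  B to D3: 35 kL
Total cost = 300.
(Supply check: A ships 30; B ships 35.)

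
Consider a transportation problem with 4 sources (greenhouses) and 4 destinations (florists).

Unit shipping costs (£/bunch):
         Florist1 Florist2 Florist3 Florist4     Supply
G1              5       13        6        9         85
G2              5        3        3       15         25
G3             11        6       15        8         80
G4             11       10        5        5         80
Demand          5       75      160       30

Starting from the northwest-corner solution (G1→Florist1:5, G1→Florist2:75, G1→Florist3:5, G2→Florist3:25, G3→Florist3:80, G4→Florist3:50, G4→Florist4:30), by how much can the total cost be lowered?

1235

Current plan cost = 5·5 + 75·13 + 5·6 + 25·3 + 80·15 + 50·5 + 30·5 = £2705.
Optimal plan:
  G1 to Florist1: 5 bunches
  G1 to Florist3: 80 bunches
  G2 to Florist3: 25 bunches
  G3 to Florist2: 75 bunches
  G3 to Florist4: 5 bunches
  G4 to Florist3: 55 bunches
  G4 to Florist4: 25 bunches
Optimal cost = £1470.
Saving = 2705 − 1470 = £1235.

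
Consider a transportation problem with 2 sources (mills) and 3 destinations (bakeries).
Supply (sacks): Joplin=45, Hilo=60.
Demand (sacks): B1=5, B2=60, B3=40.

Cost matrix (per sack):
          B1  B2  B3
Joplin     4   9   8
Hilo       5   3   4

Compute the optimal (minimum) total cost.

520

A cheapest plan:
  Joplin–B1: 5 sacks
  Joplin–B3: 40 sacks
  Hilo–B2: 60 sacks
Total cost = 520.
(Supply check: Joplin ships 45; Hilo ships 60.)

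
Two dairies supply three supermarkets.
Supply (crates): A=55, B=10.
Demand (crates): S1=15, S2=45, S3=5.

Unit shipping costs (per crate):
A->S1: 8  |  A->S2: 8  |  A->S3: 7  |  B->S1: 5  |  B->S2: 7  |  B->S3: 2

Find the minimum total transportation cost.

An optimal shipping plan:
  A–S1: 10 × 8 = 80
  A–S2: 45 × 8 = 360
  B–S1: 5 × 5 = 25
  B–S3: 5 × 2 = 10
Total = 80 + 360 + 25 + 10 = 475.

475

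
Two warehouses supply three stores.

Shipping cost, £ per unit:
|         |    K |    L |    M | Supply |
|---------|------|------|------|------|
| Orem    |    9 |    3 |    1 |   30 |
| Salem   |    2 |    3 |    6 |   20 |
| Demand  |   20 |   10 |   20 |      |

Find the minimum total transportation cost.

90

One minimum-cost allocation:
  Orem–L: 10 × £3 = £30
  Orem–M: 20 × £1 = £20
  Salem–K: 20 × £2 = £40
Total = 30 + 20 + 40 = £90.
(Supply check: Orem ships 30; Salem ships 20.)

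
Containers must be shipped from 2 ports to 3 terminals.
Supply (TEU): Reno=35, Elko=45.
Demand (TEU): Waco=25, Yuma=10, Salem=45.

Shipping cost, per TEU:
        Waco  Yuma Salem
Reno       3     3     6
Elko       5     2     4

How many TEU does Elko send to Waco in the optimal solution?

0

Solving gives:
  Reno->Waco: 25 × 3 = 75
  Reno->Yuma: 10 × 3 = 30
  Elko->Salem: 45 × 4 = 180
Total cost = 285.
The route Elko→Waco is not used.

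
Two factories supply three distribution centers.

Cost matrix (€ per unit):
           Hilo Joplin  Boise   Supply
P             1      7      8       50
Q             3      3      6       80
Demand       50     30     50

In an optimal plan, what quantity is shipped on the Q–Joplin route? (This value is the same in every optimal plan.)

Solving gives:
  P->Hilo: 50 × €1 = €50
  Q->Joplin: 30 × €3 = €90
  Q->Boise: 50 × €6 = €300
Total cost = €440.
So Q→Joplin carries 30 pallets.

30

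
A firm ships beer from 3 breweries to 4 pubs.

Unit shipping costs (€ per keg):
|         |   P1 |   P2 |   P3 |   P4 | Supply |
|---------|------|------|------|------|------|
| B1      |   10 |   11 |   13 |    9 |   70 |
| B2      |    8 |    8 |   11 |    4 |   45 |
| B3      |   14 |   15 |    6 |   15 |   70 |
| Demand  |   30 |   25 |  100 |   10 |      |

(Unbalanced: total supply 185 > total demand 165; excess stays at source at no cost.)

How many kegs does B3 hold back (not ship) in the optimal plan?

An optimal plan:
  B1→P1: 20 × €10 = €200
  B1→P3: 30 × €13 = €390
  B2→P1: 10 × €8 = €80
  B2→P2: 25 × €8 = €200
  B2→P4: 10 × €4 = €40
  B3→P3: 70 × €6 = €420
Total cost = €1330.
B3 ships 70 of its 70, leaving 0.

0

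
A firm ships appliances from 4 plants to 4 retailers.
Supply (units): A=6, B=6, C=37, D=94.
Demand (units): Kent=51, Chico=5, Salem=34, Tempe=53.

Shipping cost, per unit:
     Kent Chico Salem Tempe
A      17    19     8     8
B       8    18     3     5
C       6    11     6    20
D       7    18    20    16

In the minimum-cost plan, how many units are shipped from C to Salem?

The minimum-cost plan:
  A→Tempe: 6 × 8 = 48
  B→Tempe: 6 × 5 = 30
  C→Chico: 3 × 11 = 33
  C→Salem: 34 × 6 = 204
  D→Kent: 51 × 7 = 357
  D→Chico: 2 × 18 = 36
  D→Tempe: 41 × 16 = 656
Total cost = 1364.
So C→Salem carries 34 units.

34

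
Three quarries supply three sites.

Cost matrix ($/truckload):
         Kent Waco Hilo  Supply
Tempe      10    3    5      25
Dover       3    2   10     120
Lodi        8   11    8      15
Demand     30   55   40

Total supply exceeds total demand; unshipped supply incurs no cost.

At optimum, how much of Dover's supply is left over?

35

An optimal plan:
  Tempe->Hilo: 25 × $5 = $125
  Dover->Kent: 30 × $3 = $90
  Dover->Waco: 55 × $2 = $110
  Lodi->Hilo: 15 × $8 = $120
Total cost = $445.
Dover ships 85 of its 120, leaving 35.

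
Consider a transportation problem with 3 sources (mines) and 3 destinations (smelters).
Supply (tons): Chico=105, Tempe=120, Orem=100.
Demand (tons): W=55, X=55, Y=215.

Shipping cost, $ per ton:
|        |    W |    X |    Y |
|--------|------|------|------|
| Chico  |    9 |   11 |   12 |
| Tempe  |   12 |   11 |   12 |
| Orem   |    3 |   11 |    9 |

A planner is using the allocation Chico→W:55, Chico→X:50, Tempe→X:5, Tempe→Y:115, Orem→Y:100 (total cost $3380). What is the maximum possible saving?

Current plan cost = 55·9 + 50·11 + 5·11 + 115·12 + 100·9 = $3380.
Optimal plan:
  Chico->Y: 105 × $12 = $1260
  Tempe->X: 55 × $11 = $605
  Tempe->Y: 65 × $12 = $780
  Orem->W: 55 × $3 = $165
  Orem->Y: 45 × $9 = $405
Optimal cost = $3215.
Saving = 3380 − 3215 = $165.

165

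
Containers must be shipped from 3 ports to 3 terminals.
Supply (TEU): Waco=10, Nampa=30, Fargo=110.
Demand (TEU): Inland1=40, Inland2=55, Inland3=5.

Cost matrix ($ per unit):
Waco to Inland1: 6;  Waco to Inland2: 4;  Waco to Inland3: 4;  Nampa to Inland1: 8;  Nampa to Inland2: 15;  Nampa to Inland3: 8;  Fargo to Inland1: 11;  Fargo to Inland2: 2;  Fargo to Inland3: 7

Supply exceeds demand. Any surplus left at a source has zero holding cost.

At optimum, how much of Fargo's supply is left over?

An optimal plan:
  Waco–Inland1: 10 × $6 = $60
  Nampa–Inland1: 30 × $8 = $240
  Fargo–Inland2: 55 × $2 = $110
  Fargo–Inland3: 5 × $7 = $35
Total cost = $445.
Fargo ships 60 of its 110, leaving 50.

50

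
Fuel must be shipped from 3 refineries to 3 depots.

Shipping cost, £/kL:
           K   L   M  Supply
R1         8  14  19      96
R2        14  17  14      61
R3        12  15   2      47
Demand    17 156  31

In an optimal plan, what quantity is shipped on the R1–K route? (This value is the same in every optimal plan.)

The minimum-cost plan:
  R1–K: 17 × £8 = £136
  R1–L: 79 × £14 = £1106
  R2–L: 61 × £17 = £1037
  R3–L: 16 × £15 = £240
  R3–M: 31 × £2 = £62
Total cost = £2581.
So R1→K carries 17 kL.

17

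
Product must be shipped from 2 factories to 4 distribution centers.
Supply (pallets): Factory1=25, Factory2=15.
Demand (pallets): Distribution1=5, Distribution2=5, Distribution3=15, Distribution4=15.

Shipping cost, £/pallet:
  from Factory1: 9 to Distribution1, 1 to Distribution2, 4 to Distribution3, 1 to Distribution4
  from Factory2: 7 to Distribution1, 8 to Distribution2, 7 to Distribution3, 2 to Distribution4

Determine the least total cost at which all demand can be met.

One minimum-cost allocation:
  Factory1→Distribution2: 5 pallets
  Factory1→Distribution3: 15 pallets
  Factory1→Distribution4: 5 pallets
  Factory2→Distribution1: 5 pallets
  Factory2→Distribution4: 10 pallets
Total cost = £125.

125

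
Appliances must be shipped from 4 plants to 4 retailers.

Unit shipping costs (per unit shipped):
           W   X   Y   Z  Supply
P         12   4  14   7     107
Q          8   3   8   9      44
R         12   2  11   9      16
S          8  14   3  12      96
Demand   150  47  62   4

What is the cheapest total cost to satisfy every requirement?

Optimal allocation:
  P to W: 72 units
  P to X: 31 units
  P to Z: 4 units
  Q to W: 44 units
  R to X: 16 units
  S to W: 34 units
  S to Y: 62 units
Total cost = 1858.
(Supply check: P ships 107; Q ships 44; R ships 16; S ships 96.)

1858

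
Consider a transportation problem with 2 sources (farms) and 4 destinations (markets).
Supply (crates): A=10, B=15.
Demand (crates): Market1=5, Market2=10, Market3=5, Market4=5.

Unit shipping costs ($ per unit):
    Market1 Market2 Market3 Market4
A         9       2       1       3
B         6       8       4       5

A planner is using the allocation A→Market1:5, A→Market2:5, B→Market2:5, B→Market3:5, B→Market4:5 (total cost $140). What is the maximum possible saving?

45

Current plan cost = 5·9 + 5·2 + 5·8 + 5·4 + 5·5 = $140.
Optimal plan:
  A->Market2: 10 × $2 = $20
  B->Market1: 5 × $6 = $30
  B->Market3: 5 × $4 = $20
  B->Market4: 5 × $5 = $25
Optimal cost = $95.
Saving = 140 − 95 = $45.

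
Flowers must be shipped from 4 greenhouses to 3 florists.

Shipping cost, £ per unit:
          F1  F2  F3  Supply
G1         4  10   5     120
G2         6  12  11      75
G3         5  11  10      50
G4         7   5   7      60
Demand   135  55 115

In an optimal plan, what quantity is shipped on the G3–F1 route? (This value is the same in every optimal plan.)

The minimum-cost plan:
  G1→F1: 10 × £4 = £40
  G1→F3: 110 × £5 = £550
  G2→F1: 75 × £6 = £450
  G3→F1: 50 × £5 = £250
  G4→F2: 55 × £5 = £275
  G4→F3: 5 × £7 = £35
Total cost = £1600.
So G3→F1 carries 50 bunches.

50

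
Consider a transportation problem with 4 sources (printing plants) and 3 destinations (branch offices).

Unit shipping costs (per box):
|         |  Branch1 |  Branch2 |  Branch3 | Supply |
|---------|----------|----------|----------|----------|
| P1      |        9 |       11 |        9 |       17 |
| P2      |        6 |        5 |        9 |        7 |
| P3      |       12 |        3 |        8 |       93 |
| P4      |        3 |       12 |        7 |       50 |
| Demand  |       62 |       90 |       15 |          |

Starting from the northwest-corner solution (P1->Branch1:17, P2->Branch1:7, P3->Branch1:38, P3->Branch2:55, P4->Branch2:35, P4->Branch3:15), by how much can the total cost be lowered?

Current plan cost = 17·9 + 7·6 + 38·12 + 55·3 + 35·12 + 15·7 = 1341.
Optimal plan:
  P1→Branch1: 5 × 9 = 45
  P1→Branch3: 12 × 9 = 108
  P2→Branch1: 7 × 6 = 42
  P3→Branch2: 90 × 3 = 270
  P3→Branch3: 3 × 8 = 24
  P4→Branch1: 50 × 3 = 150
Optimal cost = 639.
Saving = 1341 − 639 = 702.

702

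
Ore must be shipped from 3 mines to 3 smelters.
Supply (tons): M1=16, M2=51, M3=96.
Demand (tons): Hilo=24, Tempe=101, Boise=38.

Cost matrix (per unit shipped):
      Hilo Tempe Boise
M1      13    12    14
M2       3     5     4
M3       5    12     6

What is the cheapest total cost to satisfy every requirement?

1203

One minimum-cost allocation:
  M1–Tempe: 16 × 12 = 192
  M2–Tempe: 51 × 5 = 255
  M3–Hilo: 24 × 5 = 120
  M3–Tempe: 34 × 12 = 408
  M3–Boise: 38 × 6 = 228
Total = 192 + 255 + 120 + 408 + 228 = 1203.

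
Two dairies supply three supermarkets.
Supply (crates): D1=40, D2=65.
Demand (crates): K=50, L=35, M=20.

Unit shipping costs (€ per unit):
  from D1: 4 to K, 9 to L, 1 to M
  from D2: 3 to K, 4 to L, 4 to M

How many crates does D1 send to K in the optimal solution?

20

Solving gives:
  D1→K: 20 × €4 = €80
  D1→M: 20 × €1 = €20
  D2→K: 30 × €3 = €90
  D2→L: 35 × €4 = €140
Total cost = €330.
So D1→K carries 20 crates.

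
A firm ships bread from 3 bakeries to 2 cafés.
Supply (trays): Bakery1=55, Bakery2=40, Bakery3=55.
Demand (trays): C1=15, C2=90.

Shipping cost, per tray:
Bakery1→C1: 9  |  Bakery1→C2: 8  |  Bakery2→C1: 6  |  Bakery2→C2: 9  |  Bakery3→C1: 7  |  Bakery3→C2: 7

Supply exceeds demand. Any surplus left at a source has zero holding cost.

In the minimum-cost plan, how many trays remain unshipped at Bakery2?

25

An optimal plan:
  Bakery1–C2: 35 × 8 = 280
  Bakery2–C1: 15 × 6 = 90
  Bakery3–C2: 55 × 7 = 385
Total cost = 755.
Bakery2 ships 15 of its 40, leaving 25.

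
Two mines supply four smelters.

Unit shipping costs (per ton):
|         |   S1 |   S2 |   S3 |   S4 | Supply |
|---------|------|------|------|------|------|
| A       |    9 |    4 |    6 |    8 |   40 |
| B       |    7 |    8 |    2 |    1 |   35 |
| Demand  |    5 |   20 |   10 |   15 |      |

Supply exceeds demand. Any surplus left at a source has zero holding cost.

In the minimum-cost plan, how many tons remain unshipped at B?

Minimum-cost shipments:
  A–S2: 20 × 4 = 80
  B–S1: 5 × 7 = 35
  B–S3: 10 × 2 = 20
  B–S4: 15 × 1 = 15
Total cost = 150.
B ships 30 of its 35, leaving 5.

5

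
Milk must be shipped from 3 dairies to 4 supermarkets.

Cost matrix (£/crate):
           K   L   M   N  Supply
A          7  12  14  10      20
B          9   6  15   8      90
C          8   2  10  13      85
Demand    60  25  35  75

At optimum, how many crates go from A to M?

0

The minimum-cost plan:
  A->K: 20 × £7 = £140
  B->K: 15 × £9 = £135
  B->N: 75 × £8 = £600
  C->K: 25 × £8 = £200
  C->L: 25 × £2 = £50
  C->M: 35 × £10 = £350
Total cost = £1475.
The route A→M is not used.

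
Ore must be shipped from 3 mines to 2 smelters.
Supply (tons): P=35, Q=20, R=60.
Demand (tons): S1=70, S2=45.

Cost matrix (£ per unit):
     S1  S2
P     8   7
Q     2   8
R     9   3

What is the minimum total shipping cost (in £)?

590

Optimal allocation:
  P→S1: 35 tons
  Q→S1: 20 tons
  R→S1: 15 tons
  R→S2: 45 tons
Total cost = £590.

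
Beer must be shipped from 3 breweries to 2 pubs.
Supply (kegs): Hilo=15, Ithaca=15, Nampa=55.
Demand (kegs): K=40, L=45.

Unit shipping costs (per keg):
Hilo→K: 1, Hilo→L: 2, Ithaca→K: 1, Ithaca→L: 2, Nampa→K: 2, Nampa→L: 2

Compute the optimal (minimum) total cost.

140

One minimum-cost allocation:
  Hilo->K: 15 × 1 = 15
  Ithaca->K: 15 × 1 = 15
  Nampa->K: 10 × 2 = 20
  Nampa->L: 45 × 2 = 90
Total = 15 + 15 + 20 + 90 = 140.
(Supply check: Hilo ships 15; Ithaca ships 15; Nampa ships 55.)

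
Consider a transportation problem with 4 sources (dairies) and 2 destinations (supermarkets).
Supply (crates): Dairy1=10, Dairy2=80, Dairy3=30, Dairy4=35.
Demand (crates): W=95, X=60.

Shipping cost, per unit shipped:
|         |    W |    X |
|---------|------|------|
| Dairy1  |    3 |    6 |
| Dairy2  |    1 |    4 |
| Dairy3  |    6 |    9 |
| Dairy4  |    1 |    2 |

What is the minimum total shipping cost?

435

Optimal allocation:
  Dairy1->W: 10 × 3 = 30
  Dairy2->W: 55 × 1 = 55
  Dairy2->X: 25 × 4 = 100
  Dairy3->W: 30 × 6 = 180
  Dairy4->X: 35 × 2 = 70
Total = 30 + 55 + 100 + 180 + 70 = 435.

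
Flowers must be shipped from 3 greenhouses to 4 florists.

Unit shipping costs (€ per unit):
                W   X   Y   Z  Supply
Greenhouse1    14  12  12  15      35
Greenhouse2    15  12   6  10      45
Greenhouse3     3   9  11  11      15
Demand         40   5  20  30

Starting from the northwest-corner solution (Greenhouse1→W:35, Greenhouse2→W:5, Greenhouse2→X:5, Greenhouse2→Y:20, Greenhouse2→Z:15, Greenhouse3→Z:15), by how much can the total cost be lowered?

160

Current plan cost = 35·14 + 5·15 + 5·12 + 20·6 + 15·10 + 15·11 = €1060.
Optimal plan:
  Greenhouse1–W: 25 × €14 = €350
  Greenhouse1–X: 5 × €12 = €60
  Greenhouse1–Z: 5 × €15 = €75
  Greenhouse2–Y: 20 × €6 = €120
  Greenhouse2–Z: 25 × €10 = €250
  Greenhouse3–W: 15 × €3 = €45
Optimal cost = €900.
Saving = 1060 − 900 = €160.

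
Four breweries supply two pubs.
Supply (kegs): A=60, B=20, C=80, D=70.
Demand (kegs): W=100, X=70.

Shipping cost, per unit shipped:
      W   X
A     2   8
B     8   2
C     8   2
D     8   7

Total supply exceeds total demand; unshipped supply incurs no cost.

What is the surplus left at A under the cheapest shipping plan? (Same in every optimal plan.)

Minimum-cost shipments:
  A–W: 60 × 2 = 120
  B–X: 20 × 2 = 40
  C–W: 30 × 8 = 240
  C–X: 50 × 2 = 100
  D–W: 10 × 8 = 80
Total cost = 580.
A ships 60 of its 60, leaving 0.

0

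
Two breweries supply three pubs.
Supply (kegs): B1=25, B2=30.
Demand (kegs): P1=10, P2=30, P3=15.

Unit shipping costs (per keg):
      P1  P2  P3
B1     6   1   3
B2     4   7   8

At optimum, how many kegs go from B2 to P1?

Solving gives:
  B1–P2: 25 × 1 = 25
  B2–P1: 10 × 4 = 40
  B2–P2: 5 × 7 = 35
  B2–P3: 15 × 8 = 120
Total cost = 220.
So B2→P1 carries 10 kegs.

10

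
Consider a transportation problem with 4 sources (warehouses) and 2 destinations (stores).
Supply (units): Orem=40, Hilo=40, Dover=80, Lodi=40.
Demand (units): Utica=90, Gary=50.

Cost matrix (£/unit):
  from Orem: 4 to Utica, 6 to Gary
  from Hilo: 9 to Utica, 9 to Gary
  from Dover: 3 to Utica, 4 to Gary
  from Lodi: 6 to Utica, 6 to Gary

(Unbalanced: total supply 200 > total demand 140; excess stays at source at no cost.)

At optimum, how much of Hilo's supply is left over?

40

Minimum-cost shipments:
  Orem→Utica: 40 × £4 = £160
  Dover→Utica: 50 × £3 = £150
  Dover→Gary: 30 × £4 = £120
  Lodi→Gary: 20 × £6 = £120
Total cost = £550.
Hilo ships 0 of its 40, leaving 40.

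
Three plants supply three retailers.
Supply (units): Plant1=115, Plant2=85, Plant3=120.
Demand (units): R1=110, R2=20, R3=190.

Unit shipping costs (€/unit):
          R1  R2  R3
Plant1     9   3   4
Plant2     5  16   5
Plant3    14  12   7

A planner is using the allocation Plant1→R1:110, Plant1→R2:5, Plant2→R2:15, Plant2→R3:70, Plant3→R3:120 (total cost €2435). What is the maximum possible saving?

605

Current plan cost = 110·9 + 5·3 + 15·16 + 70·5 + 120·7 = €2435.
Optimal plan:
  Plant1 to R1: 25 × €9 = €225
  Plant1 to R2: 20 × €3 = €60
  Plant1 to R3: 70 × €4 = €280
  Plant2 to R1: 85 × €5 = €425
  Plant3 to R3: 120 × €7 = €840
Optimal cost = €1830.
Saving = 2435 − 1830 = €605.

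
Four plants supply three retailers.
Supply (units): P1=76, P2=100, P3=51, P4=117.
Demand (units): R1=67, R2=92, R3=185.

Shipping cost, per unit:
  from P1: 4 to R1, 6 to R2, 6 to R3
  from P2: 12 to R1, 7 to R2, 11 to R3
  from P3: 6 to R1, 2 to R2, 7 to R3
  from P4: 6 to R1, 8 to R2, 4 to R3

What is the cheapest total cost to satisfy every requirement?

1828

An optimal shipping plan:
  P1→R1: 67 units
  P1→R3: 9 units
  P2→R2: 41 units
  P2→R3: 59 units
  P3→R2: 51 units
  P4→R3: 117 units
Total cost = 1828.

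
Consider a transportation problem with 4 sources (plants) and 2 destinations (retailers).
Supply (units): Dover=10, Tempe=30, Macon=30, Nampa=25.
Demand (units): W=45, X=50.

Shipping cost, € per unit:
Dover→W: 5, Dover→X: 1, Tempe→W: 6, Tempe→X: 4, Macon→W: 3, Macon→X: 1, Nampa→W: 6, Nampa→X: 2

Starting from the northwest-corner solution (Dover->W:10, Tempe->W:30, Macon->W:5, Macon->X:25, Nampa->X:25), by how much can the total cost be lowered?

20

Current plan cost = 10·5 + 30·6 + 5·3 + 25·1 + 25·2 = €320.
Optimal plan:
  Dover→X: 10 × €1 = €10
  Tempe→W: 30 × €6 = €180
  Macon→W: 15 × €3 = €45
  Macon→X: 15 × €1 = €15
  Nampa→X: 25 × €2 = €50
Optimal cost = €300.
Saving = 320 − 300 = €20.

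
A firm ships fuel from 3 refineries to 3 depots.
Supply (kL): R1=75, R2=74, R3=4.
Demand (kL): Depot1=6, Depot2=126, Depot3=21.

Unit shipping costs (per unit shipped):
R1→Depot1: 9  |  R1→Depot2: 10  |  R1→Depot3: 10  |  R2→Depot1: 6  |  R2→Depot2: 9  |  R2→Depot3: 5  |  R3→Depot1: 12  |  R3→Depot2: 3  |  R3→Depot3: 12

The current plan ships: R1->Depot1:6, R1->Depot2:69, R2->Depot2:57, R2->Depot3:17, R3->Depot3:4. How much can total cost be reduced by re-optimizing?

64

Current plan cost = 6·9 + 69·10 + 57·9 + 17·5 + 4·12 = 1390.
Optimal plan:
  R1→Depot2: 75 × 10 = 750
  R2→Depot1: 6 × 6 = 36
  R2→Depot2: 47 × 9 = 423
  R2→Depot3: 21 × 5 = 105
  R3→Depot2: 4 × 3 = 12
Optimal cost = 1326.
Saving = 1390 − 1326 = 64.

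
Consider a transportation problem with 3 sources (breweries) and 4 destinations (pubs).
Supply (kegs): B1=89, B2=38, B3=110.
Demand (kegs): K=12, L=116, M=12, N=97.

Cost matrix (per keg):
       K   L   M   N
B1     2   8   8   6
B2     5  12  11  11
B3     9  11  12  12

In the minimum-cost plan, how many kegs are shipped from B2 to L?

The minimum-cost plan:
  B1 to N: 89 kegs
  B2 to K: 12 kegs
  B2 to L: 6 kegs
  B2 to M: 12 kegs
  B2 to N: 8 kegs
  B3 to L: 110 kegs
Total cost = 2096.
So B2→L carries 6 kegs.

6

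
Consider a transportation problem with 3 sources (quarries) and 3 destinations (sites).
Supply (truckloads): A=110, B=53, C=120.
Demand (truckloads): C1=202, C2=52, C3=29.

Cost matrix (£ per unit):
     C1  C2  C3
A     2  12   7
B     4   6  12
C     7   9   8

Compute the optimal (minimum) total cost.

1405

Optimal allocation:
  A→C1: 110 × £2 = £220
  B→C1: 1 × £4 = £4
  B→C2: 52 × £6 = £312
  C→C1: 91 × £7 = £637
  C→C3: 29 × £8 = £232
Total = 220 + 4 + 312 + 637 + 232 = £1405.
(Supply check: A ships 110; B ships 53; C ships 120.)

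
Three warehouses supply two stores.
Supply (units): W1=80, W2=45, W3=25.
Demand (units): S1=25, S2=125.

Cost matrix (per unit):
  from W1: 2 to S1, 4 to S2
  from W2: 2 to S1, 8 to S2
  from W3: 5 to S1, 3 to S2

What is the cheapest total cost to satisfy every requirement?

An optimal shipping plan:
  W1->S2: 80 × 4 = 320
  W2->S1: 25 × 2 = 50
  W2->S2: 20 × 8 = 160
  W3->S2: 25 × 3 = 75
Total = 320 + 50 + 160 + 75 = 605.

605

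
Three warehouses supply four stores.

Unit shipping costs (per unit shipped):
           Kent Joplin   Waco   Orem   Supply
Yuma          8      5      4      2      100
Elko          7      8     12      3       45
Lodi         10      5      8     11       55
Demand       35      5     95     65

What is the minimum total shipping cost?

990

An optimal shipping plan:
  Yuma->Waco: 45 × 4 = 180
  Yuma->Orem: 55 × 2 = 110
  Elko->Kent: 35 × 7 = 245
  Elko->Orem: 10 × 3 = 30
  Lodi->Joplin: 5 × 5 = 25
  Lodi->Waco: 50 × 8 = 400
Total = 180 + 110 + 245 + 30 + 25 + 400 = 990.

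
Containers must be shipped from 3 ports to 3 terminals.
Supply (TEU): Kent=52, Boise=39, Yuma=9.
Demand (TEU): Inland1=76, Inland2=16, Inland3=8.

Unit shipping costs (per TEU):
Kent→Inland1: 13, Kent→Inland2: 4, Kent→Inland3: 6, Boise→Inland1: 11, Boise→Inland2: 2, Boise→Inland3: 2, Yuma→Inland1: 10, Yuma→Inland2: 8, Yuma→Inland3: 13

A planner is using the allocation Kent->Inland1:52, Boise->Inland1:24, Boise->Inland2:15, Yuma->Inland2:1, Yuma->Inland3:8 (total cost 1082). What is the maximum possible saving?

103

Current plan cost = 52·13 + 24·11 + 15·2 + 1·8 + 8·13 = 1082.
Optimal plan:
  Kent→Inland1: 36 TEU
  Kent→Inland2: 16 TEU
  Boise→Inland1: 31 TEU
  Boise→Inland3: 8 TEU
  Yuma→Inland1: 9 TEU
Optimal cost = 979.
Saving = 1082 − 979 = 103.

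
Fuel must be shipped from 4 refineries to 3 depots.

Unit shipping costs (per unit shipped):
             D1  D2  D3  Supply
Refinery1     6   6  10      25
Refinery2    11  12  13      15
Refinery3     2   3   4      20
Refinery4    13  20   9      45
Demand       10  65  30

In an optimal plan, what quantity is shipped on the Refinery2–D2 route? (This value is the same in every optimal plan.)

15

The minimum-cost plan:
  Refinery1–D2: 25 kL
  Refinery2–D2: 15 kL
  Refinery3–D2: 20 kL
  Refinery4–D1: 10 kL
  Refinery4–D2: 5 kL
  Refinery4–D3: 30 kL
Total cost = 890.
So Refinery2→D2 carries 15 kL.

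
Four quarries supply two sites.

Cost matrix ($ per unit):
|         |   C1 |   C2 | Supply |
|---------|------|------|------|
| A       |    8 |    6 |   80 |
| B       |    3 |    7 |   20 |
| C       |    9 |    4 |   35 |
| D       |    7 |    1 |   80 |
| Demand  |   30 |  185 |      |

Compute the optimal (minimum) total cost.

780

Optimal allocation:
  A→C1: 10 × $8 = $80
  A→C2: 70 × $6 = $420
  B→C1: 20 × $3 = $60
  C→C2: 35 × $4 = $140
  D→C2: 80 × $1 = $80
Total = 80 + 420 + 60 + 140 + 80 = $780.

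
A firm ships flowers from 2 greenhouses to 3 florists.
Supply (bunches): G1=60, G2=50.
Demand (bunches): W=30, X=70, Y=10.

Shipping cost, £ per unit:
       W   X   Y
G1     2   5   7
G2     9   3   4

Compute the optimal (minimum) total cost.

Optimal allocation:
  G1 to W: 30 × £2 = £60
  G1 to X: 30 × £5 = £150
  G2 to X: 40 × £3 = £120
  G2 to Y: 10 × £4 = £40
Total = 60 + 150 + 120 + 40 = £370.

370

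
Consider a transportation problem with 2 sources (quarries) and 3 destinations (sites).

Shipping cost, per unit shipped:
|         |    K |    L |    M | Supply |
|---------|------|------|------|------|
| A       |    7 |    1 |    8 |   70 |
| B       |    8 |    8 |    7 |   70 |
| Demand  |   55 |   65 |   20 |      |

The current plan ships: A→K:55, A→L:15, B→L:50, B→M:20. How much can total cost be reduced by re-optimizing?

300

Current plan cost = 55·7 + 15·1 + 50·8 + 20·7 = 940.
Optimal plan:
  A–K: 5 × 7 = 35
  A–L: 65 × 1 = 65
  B–K: 50 × 8 = 400
  B–M: 20 × 7 = 140
Optimal cost = 640.
Saving = 940 − 640 = 300.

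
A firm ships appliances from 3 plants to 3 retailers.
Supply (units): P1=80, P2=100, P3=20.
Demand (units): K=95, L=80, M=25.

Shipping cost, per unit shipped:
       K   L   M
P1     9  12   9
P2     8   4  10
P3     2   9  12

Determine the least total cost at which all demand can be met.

1240

A cheapest plan:
  P1→K: 55 × 9 = 495
  P1→M: 25 × 9 = 225
  P2→K: 20 × 8 = 160
  P2→L: 80 × 4 = 320
  P3→K: 20 × 2 = 40
Total = 495 + 225 + 160 + 320 + 40 = 1240.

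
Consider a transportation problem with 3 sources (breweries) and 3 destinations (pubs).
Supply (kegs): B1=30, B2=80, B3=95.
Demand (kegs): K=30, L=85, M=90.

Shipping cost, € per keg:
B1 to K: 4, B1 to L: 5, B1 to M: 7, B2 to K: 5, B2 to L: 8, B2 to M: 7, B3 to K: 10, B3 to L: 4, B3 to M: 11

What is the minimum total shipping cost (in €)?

1130

One minimum-cost allocation:
  B1->K: 30 kegs
  B2->M: 80 kegs
  B3->L: 85 kegs
  B3->M: 10 kegs
Total cost = €1130.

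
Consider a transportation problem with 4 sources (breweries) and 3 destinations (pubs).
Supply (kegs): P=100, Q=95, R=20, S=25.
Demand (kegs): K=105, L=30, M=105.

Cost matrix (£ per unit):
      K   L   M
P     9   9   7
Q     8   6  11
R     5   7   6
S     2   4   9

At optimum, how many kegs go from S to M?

0

Solving gives:
  P→M: 100 × £7 = £700
  Q→K: 65 × £8 = £520
  Q→L: 30 × £6 = £180
  R→K: 15 × £5 = £75
  R→M: 5 × £6 = £30
  S→K: 25 × £2 = £50
Total cost = £1555.
The route S→M is not used.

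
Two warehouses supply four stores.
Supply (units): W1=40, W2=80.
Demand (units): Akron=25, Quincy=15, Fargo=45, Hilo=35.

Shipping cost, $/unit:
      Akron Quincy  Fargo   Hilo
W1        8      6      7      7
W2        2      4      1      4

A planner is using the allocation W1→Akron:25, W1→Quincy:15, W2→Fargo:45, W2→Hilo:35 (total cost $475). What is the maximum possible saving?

Current plan cost = 25·8 + 15·6 + 45·1 + 35·4 = $475.
Optimal plan:
  W1→Quincy: 15 units
  W1→Hilo: 25 units
  W2→Akron: 25 units
  W2→Fargo: 45 units
  W2→Hilo: 10 units
Optimal cost = $400.
Saving = 475 − 400 = $75.

75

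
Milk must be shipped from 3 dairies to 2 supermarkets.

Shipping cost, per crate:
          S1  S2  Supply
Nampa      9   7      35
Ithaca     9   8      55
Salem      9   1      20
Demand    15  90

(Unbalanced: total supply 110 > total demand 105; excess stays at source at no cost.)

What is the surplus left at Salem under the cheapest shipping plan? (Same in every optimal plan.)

Minimum-cost shipments:
  Nampa–S2: 35 crates
  Ithaca–S1: 15 crates
  Ithaca–S2: 35 crates
  Salem–S2: 20 crates
Total cost = 680.
Salem ships 20 of its 20, leaving 0.

0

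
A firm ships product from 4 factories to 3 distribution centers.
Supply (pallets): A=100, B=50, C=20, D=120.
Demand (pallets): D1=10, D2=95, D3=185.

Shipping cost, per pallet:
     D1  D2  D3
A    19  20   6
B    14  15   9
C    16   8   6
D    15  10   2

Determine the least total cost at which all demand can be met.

Optimal allocation:
  A to D3: 100 pallets
  B to D1: 10 pallets
  B to D2: 40 pallets
  C to D2: 20 pallets
  D to D2: 35 pallets
  D to D3: 85 pallets
Total cost = 2020.
(Supply check: A ships 100; B ships 50; C ships 20; D ships 120.)

2020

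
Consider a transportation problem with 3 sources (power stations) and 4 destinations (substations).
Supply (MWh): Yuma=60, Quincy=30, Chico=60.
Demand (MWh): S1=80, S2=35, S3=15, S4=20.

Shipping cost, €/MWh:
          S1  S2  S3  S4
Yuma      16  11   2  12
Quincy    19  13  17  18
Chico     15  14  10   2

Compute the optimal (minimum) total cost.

One minimum-cost allocation:
  Yuma->S1: 40 × €16 = €640
  Yuma->S2: 5 × €11 = €55
  Yuma->S3: 15 × €2 = €30
  Quincy->S2: 30 × €13 = €390
  Chico->S1: 40 × €15 = €600
  Chico->S4: 20 × €2 = €40
Total = 640 + 55 + 30 + 390 + 600 + 40 = €1755.

1755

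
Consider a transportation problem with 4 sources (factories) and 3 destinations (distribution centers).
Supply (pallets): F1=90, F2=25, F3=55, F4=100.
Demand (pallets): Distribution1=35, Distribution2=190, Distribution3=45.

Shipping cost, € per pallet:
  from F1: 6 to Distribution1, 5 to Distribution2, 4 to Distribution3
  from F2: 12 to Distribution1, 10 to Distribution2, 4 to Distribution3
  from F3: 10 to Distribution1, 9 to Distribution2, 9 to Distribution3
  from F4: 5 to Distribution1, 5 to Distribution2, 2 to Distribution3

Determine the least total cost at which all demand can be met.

1485

One minimum-cost allocation:
  F1→Distribution2: 90 × €5 = €450
  F2→Distribution3: 25 × €4 = €100
  F3→Distribution2: 55 × €9 = €495
  F4→Distribution1: 35 × €5 = €175
  F4→Distribution2: 45 × €5 = €225
  F4→Distribution3: 20 × €2 = €40
Total = 450 + 100 + 495 + 175 + 225 + 40 = €1485.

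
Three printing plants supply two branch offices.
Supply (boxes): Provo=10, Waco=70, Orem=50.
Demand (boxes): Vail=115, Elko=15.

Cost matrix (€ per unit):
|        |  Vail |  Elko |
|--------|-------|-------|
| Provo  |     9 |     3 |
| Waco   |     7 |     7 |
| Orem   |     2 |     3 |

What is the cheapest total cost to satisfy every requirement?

620

An optimal shipping plan:
  Provo→Elko: 10 × €3 = €30
  Waco→Vail: 65 × €7 = €455
  Waco→Elko: 5 × €7 = €35
  Orem→Vail: 50 × €2 = €100
Total = 30 + 455 + 35 + 100 = €620.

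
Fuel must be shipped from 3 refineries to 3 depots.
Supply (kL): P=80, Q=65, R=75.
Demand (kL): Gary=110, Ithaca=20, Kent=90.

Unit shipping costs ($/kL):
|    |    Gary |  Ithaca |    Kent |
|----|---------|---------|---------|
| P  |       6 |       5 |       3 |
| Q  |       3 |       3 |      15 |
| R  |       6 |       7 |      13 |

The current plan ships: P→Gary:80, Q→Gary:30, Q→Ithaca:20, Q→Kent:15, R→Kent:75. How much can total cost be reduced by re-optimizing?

875

Current plan cost = 80·6 + 30·3 + 20·3 + 15·15 + 75·13 = $1830.
Optimal plan:
  P to Kent: 80 × $3 = $240
  Q to Gary: 45 × $3 = $135
  Q to Ithaca: 20 × $3 = $60
  R to Gary: 65 × $6 = $390
  R to Kent: 10 × $13 = $130
Optimal cost = $955.
Saving = 1830 − 955 = $875.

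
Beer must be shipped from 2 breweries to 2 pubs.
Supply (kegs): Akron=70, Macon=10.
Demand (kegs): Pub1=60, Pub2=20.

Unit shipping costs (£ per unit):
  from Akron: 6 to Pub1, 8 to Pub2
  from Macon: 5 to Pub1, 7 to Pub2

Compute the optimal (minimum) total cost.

A cheapest plan:
  Akron→Pub1: 50 × £6 = £300
  Akron→Pub2: 20 × £8 = £160
  Macon→Pub1: 10 × £5 = £50
Total = 300 + 160 + 50 = £510.

510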